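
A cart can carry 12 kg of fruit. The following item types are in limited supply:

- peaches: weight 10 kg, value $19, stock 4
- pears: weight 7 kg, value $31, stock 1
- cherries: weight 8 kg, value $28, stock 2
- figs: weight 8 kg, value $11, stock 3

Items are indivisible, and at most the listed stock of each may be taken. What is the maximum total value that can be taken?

$31

Best selections within weight 12 and stock limits:
- 1×pears: weight 7, value 31
- 1×cherries: weight 8, value 28
Best: $31.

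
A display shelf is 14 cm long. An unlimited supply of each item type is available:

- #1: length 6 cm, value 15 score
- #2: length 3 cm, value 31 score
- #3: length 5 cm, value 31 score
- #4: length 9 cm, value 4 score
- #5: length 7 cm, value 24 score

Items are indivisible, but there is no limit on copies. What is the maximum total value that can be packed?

124 score

Best value-per-unit is #2 at 31/3, and filling with it alone uses length 4×3=12. No mix of the others beats 4×31 = 124.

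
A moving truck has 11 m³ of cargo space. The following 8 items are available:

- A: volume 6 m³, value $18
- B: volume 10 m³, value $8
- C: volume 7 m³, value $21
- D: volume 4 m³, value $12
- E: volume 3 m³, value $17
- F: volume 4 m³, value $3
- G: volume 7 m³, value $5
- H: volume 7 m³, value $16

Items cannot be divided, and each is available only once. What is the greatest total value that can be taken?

Check high-value combinations within 11 m³:
- C+E: volume 7+3=10, value 21+17=38
- A+E: volume 6+3=9, value 18+17=35
- E+H: volume 3+7=10, value 17+16=33
- C+D: volume 7+4=11, value 21+12=33
Best: $38.

$38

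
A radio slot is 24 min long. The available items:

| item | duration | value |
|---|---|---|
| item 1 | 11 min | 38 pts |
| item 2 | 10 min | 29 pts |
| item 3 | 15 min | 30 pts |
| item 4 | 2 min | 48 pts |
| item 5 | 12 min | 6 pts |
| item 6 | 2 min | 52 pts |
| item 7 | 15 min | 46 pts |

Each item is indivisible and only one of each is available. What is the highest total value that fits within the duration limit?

Check high-value combinations within 24 min:
- item 4+item 6+item 7: duration 2+2+15=19, value 48+52+46=146
- item 1+item 4+item 6: duration 11+2+2=15, value 38+48+52=138
- item 3+item 4+item 6: duration 15+2+2=19, value 30+48+52=130
Best: 146 pts.

146 pts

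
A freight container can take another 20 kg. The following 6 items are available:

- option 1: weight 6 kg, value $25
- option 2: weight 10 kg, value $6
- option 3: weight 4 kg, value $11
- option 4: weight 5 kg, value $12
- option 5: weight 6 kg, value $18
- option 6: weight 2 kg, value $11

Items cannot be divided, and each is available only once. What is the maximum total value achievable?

Check high-value combinations within 20 kg:
- option 1+option 4+option 5+option 6: weight 6+5+6+2=19, value 25+12+18+11=66
- option 1+option 3+option 5+option 6: weight 6+4+6+2=18, value 25+11+18+11=65
- option 1+option 3+option 4+option 6: weight 6+4+5+2=17, value 25+11+12+11=59
- option 1+option 4+option 5: weight 6+5+6=17, value 25+12+18=55
- option 1+option 5+option 6: weight 6+6+2=14, value 25+18+11=54
Best: $66.

$66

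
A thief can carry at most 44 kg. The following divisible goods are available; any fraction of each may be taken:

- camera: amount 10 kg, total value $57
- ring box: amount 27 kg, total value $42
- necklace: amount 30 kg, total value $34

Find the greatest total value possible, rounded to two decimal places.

106.93

Take in order of value per unit:
- camera (57/10 per unit): all 10 → value 57, running total 57.00
- ring box (42/27 per unit): all 27 → value 42, running total 99.00
- necklace (34/30 per unit): 7 of 30 → value 7×34/30 = 7.9333, running total 106.93
Total 106.93.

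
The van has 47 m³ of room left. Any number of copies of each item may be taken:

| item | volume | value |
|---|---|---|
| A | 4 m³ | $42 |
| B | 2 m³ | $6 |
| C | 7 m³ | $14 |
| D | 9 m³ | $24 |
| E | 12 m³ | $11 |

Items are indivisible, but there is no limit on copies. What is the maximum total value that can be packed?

$468

Best value-per-unit is A at 42/4; filling with it alone gives 11×42 = 462.
Optimal mix: 11×A + 1×B → volume 46, value 468.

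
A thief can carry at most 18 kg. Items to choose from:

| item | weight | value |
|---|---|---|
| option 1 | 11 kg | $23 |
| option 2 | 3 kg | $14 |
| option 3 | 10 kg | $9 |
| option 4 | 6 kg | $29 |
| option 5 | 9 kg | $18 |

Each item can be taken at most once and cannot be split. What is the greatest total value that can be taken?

$61

This is a 0/1 knapsack; check combinations near the capacity.
- option 2+option 4+option 5: weight 3+6+9=18, value 14+29+18=61
- option 1+option 4: weight 11+6=17, value 23+29=52
- option 4+option 5: weight 6+9=15, value 29+18=47
Best: $61.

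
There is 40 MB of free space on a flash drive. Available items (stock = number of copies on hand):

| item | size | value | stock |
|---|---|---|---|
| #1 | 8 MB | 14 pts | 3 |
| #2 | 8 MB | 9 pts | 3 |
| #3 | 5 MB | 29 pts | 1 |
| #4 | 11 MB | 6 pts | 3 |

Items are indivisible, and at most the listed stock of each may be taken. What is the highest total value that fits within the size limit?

80 pts

Best selections within size 40 and stock limits:
- 3×#1 + 1×#2 + 1×#3: size 37, value 80
- 3×#1 + 1×#3 + 1×#4: size 40, value 77
- 2×#1 + 2×#2 + 1×#3: size 37, value 75
- 2×#1 + 1×#2 + 1×#3 + 1×#4: size 40, value 72
Best: 80 pts.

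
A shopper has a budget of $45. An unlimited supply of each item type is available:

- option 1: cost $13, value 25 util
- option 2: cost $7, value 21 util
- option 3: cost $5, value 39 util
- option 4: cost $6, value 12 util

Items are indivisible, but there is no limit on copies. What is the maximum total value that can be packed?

351 util

Best value-per-unit is option 3 at 39/5, and filling with it alone uses cost 9×5=45. No mix of the others beats 9×39 = 351.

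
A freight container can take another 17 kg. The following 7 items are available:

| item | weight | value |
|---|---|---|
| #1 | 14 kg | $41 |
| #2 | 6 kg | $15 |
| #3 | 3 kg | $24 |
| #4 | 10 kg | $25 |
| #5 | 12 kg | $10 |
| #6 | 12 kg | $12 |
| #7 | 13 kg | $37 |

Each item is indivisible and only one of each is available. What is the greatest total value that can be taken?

$65

Check high-value combinations within 17 kg:
- #1+#3: weight 14+3=17, value 41+24=65
- #3+#7: weight 3+13=16, value 24+37=61
- #3+#4: weight 3+10=13, value 24+25=49
- #1: weight 14, value 41
Best: $65.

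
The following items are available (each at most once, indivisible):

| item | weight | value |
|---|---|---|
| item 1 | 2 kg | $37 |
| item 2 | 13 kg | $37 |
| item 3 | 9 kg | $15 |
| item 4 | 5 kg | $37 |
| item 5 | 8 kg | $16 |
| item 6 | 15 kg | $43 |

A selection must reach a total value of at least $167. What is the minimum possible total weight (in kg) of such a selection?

43

Subsets with value ≥ 167, sorted by total weight:
- item 1+item 2+item 4+item 5+item 6: weight 43, value 170
- item 1+item 2+item 3+item 4+item 6: weight 44, value 169
- item 1+item 2+item 3+item 4+item 5+item 6: weight 52, value 185
Minimum weight: 43 kg.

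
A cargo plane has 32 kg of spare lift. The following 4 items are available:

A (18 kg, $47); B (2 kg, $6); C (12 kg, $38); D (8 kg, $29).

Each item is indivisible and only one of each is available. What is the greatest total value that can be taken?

$91

This is a 0/1 knapsack; check combinations near the capacity.
- A+B+C: weight 18+2+12=32, value 47+6+38=91
- A+C: weight 18+12=30, value 47+38=85
- A+B+D: weight 18+2+8=28, value 47+6+29=82
- A+D: weight 18+8=26, value 47+29=76
- B+C+D: weight 2+12+8=22, value 6+38+29=73
Best: $91.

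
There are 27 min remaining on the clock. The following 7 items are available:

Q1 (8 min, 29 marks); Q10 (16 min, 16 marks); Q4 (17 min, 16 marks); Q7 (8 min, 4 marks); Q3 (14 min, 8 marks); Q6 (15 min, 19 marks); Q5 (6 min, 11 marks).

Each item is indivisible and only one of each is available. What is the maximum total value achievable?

48 marks

Check high-value combinations within 27 min:
- Q1+Q6: time 8+15=23, value 29+19=48
- Q1+Q10: time 8+16=24, value 29+16=45
- Q1+Q4: time 8+17=25, value 29+16=45
- Q1+Q7+Q5: time 8+8+6=22, value 29+4+11=44
Best: 48 marks.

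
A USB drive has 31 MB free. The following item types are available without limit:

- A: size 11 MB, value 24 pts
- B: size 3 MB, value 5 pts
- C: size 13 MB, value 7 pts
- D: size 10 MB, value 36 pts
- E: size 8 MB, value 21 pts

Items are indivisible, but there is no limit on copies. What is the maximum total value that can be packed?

Best value-per-unit is D at 36/10, and filling with it alone uses size 3×10=30. No mix of the others beats 3×36 = 108.

108 pts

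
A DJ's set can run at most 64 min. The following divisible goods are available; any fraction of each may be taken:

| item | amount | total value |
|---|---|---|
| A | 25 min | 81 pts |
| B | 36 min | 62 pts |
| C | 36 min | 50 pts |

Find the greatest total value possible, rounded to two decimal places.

147.17

Take in order of value per unit:
- A (81/25 per unit): all 25 → value 81, running total 81.00
- B (62/36 per unit): all 36 → value 62, running total 143.00
- C (50/36 per unit): 3 of 36 → value 3×50/36 = 4.1667, running total 147.17
Total 147.17.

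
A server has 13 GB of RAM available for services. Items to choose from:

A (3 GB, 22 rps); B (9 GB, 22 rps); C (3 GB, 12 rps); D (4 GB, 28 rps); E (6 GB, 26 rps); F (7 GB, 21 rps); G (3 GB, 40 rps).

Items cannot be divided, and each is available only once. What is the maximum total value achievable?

Check high-value combinations within 13 GB:
- A+C+D+G: memory 3+3+4+3=13, value 22+12+28+40=102
- D+E+G: memory 4+6+3=13, value 28+26+40=94
- A+D+G: memory 3+4+3=10, value 22+28+40=90
Best: 102 rps.

102 rps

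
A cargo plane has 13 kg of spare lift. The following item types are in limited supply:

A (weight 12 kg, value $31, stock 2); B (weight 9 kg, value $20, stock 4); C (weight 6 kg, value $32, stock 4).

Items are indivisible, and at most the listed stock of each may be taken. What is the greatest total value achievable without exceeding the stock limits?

$64

Best selections within weight 13 and stock limits:
- 2×C: weight 12, value 64
- 1×C: weight 6, value 32
Best: $64.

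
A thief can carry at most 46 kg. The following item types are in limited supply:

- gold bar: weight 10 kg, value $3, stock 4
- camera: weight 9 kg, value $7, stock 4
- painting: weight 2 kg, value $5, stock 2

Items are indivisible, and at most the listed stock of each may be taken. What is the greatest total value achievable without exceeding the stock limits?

$38

Top feasible selections:
- 4×camera + 2×painting: weight 40, value 38
- 1×gold bar + 3×camera + 2×painting: weight 41, value 34
- 4×camera + 1×painting: weight 38, value 33
Best: $38.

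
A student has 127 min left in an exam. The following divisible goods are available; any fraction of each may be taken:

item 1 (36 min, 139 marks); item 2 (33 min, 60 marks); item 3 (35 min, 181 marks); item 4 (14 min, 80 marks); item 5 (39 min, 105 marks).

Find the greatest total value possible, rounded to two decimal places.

Take in order of value per unit:
- item 4 (80/14 per unit): all 14 → value 80, running total 80.00
- item 3 (181/35 per unit): all 35 → value 181, running total 261.00
- item 1 (139/36 per unit): all 36 → value 139, running total 400.00
- item 5 (105/39 per unit): all 39 → value 105, running total 505.00
- item 2 (60/33 per unit): 3 of 33 → value 3×60/33 = 5.4545, running total 510.45
Total 510.45.

510.45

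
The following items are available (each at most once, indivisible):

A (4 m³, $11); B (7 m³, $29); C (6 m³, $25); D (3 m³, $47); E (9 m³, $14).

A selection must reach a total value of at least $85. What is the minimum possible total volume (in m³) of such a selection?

Subsets with value ≥ 85, sorted by total volume:
- A+B+D: volume 14, value 87
- B+C+D: volume 16, value 101
Minimum volume: 14 m³.

14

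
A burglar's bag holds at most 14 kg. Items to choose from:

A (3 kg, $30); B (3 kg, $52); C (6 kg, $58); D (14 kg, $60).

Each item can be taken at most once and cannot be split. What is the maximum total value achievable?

$140

This is a 0/1 knapsack; check combinations near the capacity.
- A+B+C: weight 3+3+6=12, value 30+52+58=140
- B+C: weight 3+6=9, value 52+58=110
- A+C: weight 3+6=9, value 30+58=88
Best: $140.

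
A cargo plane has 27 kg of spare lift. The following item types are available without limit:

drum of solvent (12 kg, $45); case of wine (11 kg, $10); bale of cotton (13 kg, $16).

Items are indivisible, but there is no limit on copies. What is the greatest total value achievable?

$90

Best value-per-unit is drum of solvent at 45/12, and filling with it alone uses weight 2×12=24. No mix of the others beats 2×45 = 90.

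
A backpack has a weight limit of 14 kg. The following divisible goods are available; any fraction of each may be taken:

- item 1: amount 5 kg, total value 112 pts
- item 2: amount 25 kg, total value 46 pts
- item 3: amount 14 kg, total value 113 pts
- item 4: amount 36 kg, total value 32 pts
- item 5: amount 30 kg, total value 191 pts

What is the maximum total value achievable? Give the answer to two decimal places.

Take in order of value per unit:
- item 1 (112/5 per unit): all 5 → value 112, running total 112.00
- item 3 (113/14 per unit): 9 of 14 → value 9×113/14 = 72.6429, running total 184.64
Total 184.64.

184.64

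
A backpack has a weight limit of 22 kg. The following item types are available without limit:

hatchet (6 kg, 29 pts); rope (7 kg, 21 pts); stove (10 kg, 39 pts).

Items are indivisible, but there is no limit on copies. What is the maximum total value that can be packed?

Best value-per-unit is hatchet at 29/6; filling with it alone gives 3×29 = 87.
Optimal mix: 2×hatchet + 1×stove → weight 22, value 97.

97 pts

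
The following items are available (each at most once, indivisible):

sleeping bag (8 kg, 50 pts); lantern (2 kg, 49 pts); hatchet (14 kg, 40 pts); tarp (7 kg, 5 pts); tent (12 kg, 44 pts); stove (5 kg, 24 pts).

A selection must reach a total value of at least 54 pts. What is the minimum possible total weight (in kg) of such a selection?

Subsets with value ≥ 54, sorted by total weight:
- lantern+stove: weight 7, value 73
- lantern+tarp: weight 9, value 54
Minimum weight: 7 kg.

7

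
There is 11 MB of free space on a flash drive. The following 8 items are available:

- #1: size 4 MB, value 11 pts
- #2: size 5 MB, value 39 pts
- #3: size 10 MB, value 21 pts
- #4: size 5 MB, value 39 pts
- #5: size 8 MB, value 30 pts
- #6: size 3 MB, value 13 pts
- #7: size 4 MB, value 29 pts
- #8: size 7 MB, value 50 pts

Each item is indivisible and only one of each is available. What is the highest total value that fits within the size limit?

79 pts

Check high-value combinations within 11 MB:
- #7+#8: size 4+7=11, value 29+50=79
- #2+#4: size 5+5=10, value 39+39=78
- #2+#7: size 5+4=9, value 39+29=68
- #4+#7: size 5+4=9, value 39+29=68
Best: 79 pts.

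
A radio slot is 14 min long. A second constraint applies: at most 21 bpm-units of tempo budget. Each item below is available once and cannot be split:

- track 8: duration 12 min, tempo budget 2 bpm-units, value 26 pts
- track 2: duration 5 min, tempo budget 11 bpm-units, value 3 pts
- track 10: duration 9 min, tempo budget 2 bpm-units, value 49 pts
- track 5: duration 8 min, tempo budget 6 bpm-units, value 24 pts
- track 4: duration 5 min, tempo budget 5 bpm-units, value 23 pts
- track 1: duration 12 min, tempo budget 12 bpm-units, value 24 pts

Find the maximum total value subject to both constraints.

72 pts

Feasible sets respecting both limits:
- track 10+track 4: duration 14, tempo budget 7, value 72
- track 2+track 10: duration 14, tempo budget 13, value 52
- track 10: duration 9, tempo budget 2, value 49
Best: 72 pts.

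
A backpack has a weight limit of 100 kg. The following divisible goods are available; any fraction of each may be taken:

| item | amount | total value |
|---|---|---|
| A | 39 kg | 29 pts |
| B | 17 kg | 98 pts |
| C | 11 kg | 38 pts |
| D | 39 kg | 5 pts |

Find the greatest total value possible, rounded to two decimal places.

Take in order of value per unit:
- B (98/17 per unit): all 17 → value 98, running total 98.00
- C (38/11 per unit): all 11 → value 38, running total 136.00
- A (29/39 per unit): all 39 → value 29, running total 165.00
- D (5/39 per unit): 33 of 39 → value 33×5/39 = 4.2308, running total 169.23
Total 169.23.

169.23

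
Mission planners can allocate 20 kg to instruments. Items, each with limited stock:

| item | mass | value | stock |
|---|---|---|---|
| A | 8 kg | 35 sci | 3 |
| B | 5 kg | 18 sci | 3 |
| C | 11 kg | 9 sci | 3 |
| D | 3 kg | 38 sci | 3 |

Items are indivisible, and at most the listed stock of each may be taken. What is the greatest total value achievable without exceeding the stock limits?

Best selections within mass 20 and stock limits:
- 2×B + 3×D: mass 19, value 150
- 1×A + 3×D: mass 17, value 149
- 1×B + 3×D: mass 14, value 132
Best: 150 sci.

150 sci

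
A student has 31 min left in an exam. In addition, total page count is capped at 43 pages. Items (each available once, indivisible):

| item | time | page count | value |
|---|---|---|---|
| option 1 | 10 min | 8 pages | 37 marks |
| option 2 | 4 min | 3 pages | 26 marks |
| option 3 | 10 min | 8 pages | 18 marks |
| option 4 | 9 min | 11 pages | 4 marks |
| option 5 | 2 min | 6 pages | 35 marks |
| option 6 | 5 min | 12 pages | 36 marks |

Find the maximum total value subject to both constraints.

Feasible sets respecting both limits:
- option 1+option 2+option 3+option 5+option 6: time 31, page count 37, value 152
- option 1+option 2+option 4+option 5+option 6: time 30, page count 40, value 138
- option 1+option 2+option 5+option 6: time 21, page count 29, value 134
- option 1+option 3+option 5+option 6: time 27, page count 34, value 126
Best: 152 marks.

152 marks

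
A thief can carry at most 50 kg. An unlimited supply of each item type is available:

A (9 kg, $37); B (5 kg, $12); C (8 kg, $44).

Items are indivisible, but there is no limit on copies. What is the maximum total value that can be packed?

Best value-per-unit is C at 44/8, and filling with it alone uses weight 6×8=48. No mix of the others beats 6×44 = 264.

$264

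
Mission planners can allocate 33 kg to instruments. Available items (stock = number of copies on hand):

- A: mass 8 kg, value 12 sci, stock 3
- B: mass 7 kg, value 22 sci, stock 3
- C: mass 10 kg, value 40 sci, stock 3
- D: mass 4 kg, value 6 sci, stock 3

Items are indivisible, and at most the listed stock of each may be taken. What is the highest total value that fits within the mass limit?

Top feasible selections:
- 3×C: mass 30, value 120
- 1×B + 2×C + 1×D: mass 31, value 108
- 3×B + 1×C: mass 31, value 106
Best: 120 sci.

120 sci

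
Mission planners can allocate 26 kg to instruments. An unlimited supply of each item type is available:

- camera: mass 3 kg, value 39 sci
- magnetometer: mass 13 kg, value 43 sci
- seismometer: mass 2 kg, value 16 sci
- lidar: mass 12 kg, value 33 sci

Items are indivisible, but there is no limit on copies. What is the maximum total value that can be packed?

Best value-per-unit is camera at 39/3; filling with it alone gives 8×39 = 312.
Optimal mix: 8×camera + 1×seismometer → mass 26, value 328.

328 sci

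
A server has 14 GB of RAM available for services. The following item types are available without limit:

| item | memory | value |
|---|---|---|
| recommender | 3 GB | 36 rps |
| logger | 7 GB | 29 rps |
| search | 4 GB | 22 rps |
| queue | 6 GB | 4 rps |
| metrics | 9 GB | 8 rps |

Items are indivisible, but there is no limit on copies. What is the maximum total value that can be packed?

144 rps

Best value-per-unit is recommender at 36/3, and filling with it alone uses memory 4×3=12. No mix of the others beats 4×36 = 144.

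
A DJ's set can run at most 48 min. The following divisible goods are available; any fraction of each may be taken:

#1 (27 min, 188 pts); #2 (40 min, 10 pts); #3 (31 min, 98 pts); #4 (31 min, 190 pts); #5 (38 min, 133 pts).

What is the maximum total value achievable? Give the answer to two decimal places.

316.71

Take in order of value per unit:
- #1 (188/27 per unit): all 27 → value 188, running total 188.00
- #4 (190/31 per unit): 21 of 31 → value 21×190/31 = 128.7097, running total 316.71
Total 316.71.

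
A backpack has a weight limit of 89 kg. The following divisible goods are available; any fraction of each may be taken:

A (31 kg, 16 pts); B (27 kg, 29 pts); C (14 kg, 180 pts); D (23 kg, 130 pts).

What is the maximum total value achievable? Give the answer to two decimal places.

351.90

Take in order of value per unit:
- C (180/14 per unit): all 14 → value 180, running total 180.00
- D (130/23 per unit): all 23 → value 130, running total 310.00
- B (29/27 per unit): all 27 → value 29, running total 339.00
- A (16/31 per unit): 25 of 31 → value 25×16/31 = 12.9032, running total 351.90
Total 351.90.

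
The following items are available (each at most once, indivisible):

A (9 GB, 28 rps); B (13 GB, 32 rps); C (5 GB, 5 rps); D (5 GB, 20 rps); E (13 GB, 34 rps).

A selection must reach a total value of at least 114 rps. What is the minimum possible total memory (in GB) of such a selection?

Subsets with value ≥ 114, sorted by total memory:
- A+B+D+E: memory 40, value 114
- A+B+C+D+E: memory 45, value 119
Minimum memory: 40 GB.

40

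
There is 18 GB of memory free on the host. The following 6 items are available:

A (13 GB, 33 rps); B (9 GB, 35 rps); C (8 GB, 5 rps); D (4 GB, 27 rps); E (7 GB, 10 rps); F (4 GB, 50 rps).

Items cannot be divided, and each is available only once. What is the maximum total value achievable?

112 rps

This is a 0/1 knapsack; check combinations near the capacity.
- B+D+F: memory 9+4+4=17, value 35+27+50=112
- D+E+F: memory 4+7+4=15, value 27+10+50=87
- B+F: memory 9+4=13, value 35+50=85
Best: 112 rps.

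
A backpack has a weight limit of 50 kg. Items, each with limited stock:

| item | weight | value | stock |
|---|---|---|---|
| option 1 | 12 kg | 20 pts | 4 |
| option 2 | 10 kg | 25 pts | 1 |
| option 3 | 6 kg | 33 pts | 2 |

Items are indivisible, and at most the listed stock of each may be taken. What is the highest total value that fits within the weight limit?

131 pts

Best selections within weight 50 and stock limits:
- 2×option 1 + 1×option 2 + 2×option 3: weight 46, value 131
- 3×option 1 + 2×option 3: weight 48, value 126
Best: 131 pts.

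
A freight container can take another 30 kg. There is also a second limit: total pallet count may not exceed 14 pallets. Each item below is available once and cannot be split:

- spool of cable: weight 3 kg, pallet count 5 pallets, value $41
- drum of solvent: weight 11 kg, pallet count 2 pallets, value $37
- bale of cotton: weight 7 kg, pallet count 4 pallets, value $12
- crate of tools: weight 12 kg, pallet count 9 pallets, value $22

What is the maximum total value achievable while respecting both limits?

$90

Feasible sets respecting both limits:
- spool of cable+drum of solvent+bale of cotton: weight 21, pallet count 11, value 90
- spool of cable+drum of solvent: weight 14, pallet count 7, value 78
- spool of cable+crate of tools: weight 15, pallet count 14, value 63
- drum of solvent+crate of tools: weight 23, pallet count 11, value 59
Best: $90.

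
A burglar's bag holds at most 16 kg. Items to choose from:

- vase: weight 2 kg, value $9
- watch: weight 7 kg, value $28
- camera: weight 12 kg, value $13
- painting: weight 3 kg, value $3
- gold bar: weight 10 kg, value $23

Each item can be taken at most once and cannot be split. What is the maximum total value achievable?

$40

Check high-value combinations within 16 kg:
- vase+watch+painting: weight 2+7+3=12, value 9+28+3=40
- vase+watch: weight 2+7=9, value 9+28=37
- vase+painting+gold bar: weight 2+3+10=15, value 9+3+23=35
Best: $40.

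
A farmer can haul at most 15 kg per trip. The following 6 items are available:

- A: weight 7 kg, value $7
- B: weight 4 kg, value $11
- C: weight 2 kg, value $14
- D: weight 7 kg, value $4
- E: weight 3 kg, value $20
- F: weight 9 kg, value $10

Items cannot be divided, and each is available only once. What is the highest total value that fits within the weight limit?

$45

This is a 0/1 knapsack; check combinations near the capacity.
- B+C+E: weight 4+2+3=9, value 11+14+20=45
- C+E+F: weight 2+3+9=14, value 14+20+10=44
- A+C+E: weight 7+2+3=12, value 7+14+20=41
- C+D+E: weight 2+7+3=12, value 14+4+20=38
- A+B+E: weight 7+4+3=14, value 7+11+20=38
Best: $45.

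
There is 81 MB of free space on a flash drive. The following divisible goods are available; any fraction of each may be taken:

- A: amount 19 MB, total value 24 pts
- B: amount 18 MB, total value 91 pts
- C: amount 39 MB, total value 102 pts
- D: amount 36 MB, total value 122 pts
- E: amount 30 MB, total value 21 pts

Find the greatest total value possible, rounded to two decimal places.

283.62

Take in order of value per unit:
- B (91/18 per unit): all 18 → value 91, running total 91.00
- D (122/36 per unit): all 36 → value 122, running total 213.00
- C (102/39 per unit): 27 of 39 → value 27×102/39 = 70.6154, running total 283.62
Total 283.62.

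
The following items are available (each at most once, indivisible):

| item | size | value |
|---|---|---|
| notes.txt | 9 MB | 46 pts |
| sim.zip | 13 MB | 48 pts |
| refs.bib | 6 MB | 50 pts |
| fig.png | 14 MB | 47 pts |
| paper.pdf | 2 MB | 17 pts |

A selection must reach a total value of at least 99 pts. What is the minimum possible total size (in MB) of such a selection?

17

Subsets with value ≥ 99, sorted by total size:
- notes.txt+refs.bib+paper.pdf: size 17, value 113
- sim.zip+refs.bib+paper.pdf: size 21, value 115
Minimum size: 17 MB.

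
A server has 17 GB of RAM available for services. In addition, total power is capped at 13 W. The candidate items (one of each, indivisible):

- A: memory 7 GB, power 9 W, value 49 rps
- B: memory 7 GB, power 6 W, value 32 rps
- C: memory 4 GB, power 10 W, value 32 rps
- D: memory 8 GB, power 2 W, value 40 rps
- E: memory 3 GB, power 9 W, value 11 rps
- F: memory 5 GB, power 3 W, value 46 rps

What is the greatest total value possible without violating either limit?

95 rps

Feasible sets respecting both limits:
- A+F: memory 12, power 12, value 95
- A+D: memory 15, power 11, value 89
- D+F: memory 13, power 5, value 86
Best: 95 rps.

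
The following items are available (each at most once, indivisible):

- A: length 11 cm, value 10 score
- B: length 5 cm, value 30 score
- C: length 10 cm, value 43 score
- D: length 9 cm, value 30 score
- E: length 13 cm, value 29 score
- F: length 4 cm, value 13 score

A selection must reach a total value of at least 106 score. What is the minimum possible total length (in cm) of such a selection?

Subsets with value ≥ 106, sorted by total length:
- B+C+D+F: length 28, value 116
- B+C+E+F: length 32, value 115
- A+B+C+D: length 35, value 113
- C+D+E+F: length 36, value 115
Minimum length: 28 cm.

28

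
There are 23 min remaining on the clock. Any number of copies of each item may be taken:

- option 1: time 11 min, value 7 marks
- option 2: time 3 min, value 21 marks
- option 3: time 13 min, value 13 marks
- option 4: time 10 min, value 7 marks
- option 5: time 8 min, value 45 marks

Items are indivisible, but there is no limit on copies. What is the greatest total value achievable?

Best value-per-unit is option 2 at 21/3; filling with it alone gives 7×21 = 147.
Optimal mix: 5×option 2 + 1×option 5 → time 23, value 150.

150 marks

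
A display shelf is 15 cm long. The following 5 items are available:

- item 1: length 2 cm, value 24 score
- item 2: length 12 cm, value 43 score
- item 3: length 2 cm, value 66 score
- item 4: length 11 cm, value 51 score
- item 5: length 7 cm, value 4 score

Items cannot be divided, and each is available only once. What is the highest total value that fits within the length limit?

Check high-value combinations within 15 cm:
- item 1+item 3+item 4: length 2+2+11=15, value 24+66+51=141
- item 3+item 4: length 2+11=13, value 66+51=117
- item 2+item 3: length 12+2=14, value 43+66=109
- item 1+item 3+item 5: length 2+2+7=11, value 24+66+4=94
- item 1+item 3: length 2+2=4, value 24+66=90
Best: 141 score.

141 score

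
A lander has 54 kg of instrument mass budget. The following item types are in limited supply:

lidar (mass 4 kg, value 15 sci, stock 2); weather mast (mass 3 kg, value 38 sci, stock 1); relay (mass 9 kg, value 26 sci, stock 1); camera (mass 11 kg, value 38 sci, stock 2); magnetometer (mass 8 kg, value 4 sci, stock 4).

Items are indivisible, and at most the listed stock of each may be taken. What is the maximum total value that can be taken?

174 sci

Top feasible selections:
- 2×lidar + 1×weather mast + 1×relay + 2×camera + 1×magnetometer: mass 50, value 174
- 2×lidar + 1×weather mast + 1×relay + 2×camera: mass 42, value 170
- 1×lidar + 1×weather mast + 1×relay + 2×camera + 2×magnetometer: mass 54, value 163
Best: 174 sci.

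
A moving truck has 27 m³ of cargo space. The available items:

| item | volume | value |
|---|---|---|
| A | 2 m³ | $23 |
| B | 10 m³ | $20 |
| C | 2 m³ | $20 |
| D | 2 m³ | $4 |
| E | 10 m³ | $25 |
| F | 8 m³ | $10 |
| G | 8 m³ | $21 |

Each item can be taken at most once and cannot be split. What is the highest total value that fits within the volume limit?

Check high-value combinations within 27 m³:
- A+C+D+E+G: volume 2+2+2+10+8=24, value 23+20+4+25+21=93
- A+B+C+D+E: volume 2+10+2+2+10=26, value 23+20+20+4+25=92
- A+C+E+G: volume 2+2+10+8=22, value 23+20+25+21=89
- A+B+C+E: volume 2+10+2+10=24, value 23+20+20+25=88
- A+B+C+D+G: volume 2+10+2+2+8=24, value 23+20+20+4+21=88
Best: $93.

$93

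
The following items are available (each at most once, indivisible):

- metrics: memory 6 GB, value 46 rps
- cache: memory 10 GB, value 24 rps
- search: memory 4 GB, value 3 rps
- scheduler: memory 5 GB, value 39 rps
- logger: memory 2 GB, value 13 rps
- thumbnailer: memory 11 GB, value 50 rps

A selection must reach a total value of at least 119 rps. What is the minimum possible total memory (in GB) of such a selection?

22

Subsets with value ≥ 119, sorted by total memory:
- metrics+scheduler+thumbnailer: memory 22, value 135
- metrics+cache+scheduler+logger: memory 23, value 122
- metrics+scheduler+logger+thumbnailer: memory 24, value 148
Minimum memory: 22 GB.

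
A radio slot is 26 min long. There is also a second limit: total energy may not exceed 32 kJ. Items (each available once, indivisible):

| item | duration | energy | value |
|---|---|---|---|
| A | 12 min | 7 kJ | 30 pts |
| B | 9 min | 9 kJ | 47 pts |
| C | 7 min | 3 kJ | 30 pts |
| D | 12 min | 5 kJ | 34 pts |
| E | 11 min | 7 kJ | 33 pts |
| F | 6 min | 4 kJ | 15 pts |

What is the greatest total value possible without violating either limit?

95 pts

Feasible sets respecting both limits:
- B+E+F: duration 26, energy 20, value 95
- B+C+F: duration 22, energy 16, value 92
- B+D: duration 21, energy 14, value 81
Best: 95 pts.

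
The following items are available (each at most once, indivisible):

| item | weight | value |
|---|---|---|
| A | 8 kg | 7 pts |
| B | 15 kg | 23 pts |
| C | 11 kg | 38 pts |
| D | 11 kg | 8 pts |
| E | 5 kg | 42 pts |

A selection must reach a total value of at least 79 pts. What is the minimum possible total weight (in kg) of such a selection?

16

Subsets with value ≥ 79, sorted by total weight:
- C+E: weight 16, value 80
- A+C+E: weight 24, value 87
Minimum weight: 16 kg.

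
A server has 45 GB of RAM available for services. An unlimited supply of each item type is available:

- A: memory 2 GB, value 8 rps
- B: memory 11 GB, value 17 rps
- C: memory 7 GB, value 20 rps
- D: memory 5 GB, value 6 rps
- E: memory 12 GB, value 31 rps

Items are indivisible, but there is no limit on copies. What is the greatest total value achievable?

176 rps

Best value-per-unit is A at 8/2, and filling with it alone uses memory 22×2=44. No mix of the others beats 22×8 = 176.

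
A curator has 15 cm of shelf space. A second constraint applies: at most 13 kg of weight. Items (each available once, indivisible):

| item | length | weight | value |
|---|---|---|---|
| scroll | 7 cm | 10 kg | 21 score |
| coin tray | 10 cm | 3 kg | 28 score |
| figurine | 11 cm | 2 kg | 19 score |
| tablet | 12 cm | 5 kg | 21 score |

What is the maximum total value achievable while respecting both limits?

Feasible sets respecting both limits:
- coin tray: length 10, weight 3, value 28
- scroll: length 7, weight 10, value 21
- tablet: length 12, weight 5, value 21
- figurine: length 11, weight 2, value 19
Best: 28 score.

28 score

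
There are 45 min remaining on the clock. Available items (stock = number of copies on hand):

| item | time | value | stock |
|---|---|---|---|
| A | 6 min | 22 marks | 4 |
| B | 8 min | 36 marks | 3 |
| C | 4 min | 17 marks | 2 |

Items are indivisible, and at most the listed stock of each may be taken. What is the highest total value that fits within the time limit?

Top feasible selections:
- 2×A + 3×B + 2×C: time 44, value 186
- 4×A + 2×B + 1×C: time 44, value 177
Best: 186 marks.

186 marks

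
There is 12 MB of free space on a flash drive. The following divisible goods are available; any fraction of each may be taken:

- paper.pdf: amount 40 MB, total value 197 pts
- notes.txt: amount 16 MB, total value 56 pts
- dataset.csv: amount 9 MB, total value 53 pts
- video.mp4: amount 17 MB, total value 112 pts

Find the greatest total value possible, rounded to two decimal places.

79.06

Take in order of value per unit:
- video.mp4 (112/17 per unit): 12 of 17 → value 12×112/17 = 79.0588, running total 79.06
Total 79.06.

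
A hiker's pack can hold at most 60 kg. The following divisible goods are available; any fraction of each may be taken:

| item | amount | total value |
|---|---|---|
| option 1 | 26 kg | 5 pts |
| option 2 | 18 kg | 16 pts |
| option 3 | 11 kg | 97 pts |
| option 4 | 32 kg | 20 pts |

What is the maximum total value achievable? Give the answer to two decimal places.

132.38

Take in order of value per unit:
- option 3 (97/11 per unit): all 11 → value 97, running total 97.00
- option 2 (16/18 per unit): all 18 → value 16, running total 113.00
- option 4 (20/32 per unit): 31 of 32 → value 31×20/32 = 19.3750, running total 132.38
Total 132.38.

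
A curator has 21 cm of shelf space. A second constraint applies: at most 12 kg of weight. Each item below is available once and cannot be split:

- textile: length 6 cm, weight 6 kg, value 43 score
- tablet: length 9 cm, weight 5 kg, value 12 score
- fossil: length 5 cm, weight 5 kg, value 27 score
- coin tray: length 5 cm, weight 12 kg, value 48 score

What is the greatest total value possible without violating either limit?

Feasible sets respecting both limits:
- textile+fossil: length 11, weight 11, value 70
- textile+tablet: length 15, weight 11, value 55
- coin tray: length 5, weight 12, value 48
Best: 70 score.

70 score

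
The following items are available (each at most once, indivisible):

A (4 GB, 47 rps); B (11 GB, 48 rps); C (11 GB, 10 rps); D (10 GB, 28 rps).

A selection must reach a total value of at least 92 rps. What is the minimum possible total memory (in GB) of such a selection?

15

Subsets with value ≥ 92, sorted by total memory:
- A+B: memory 15, value 95
- A+B+D: memory 25, value 123
Minimum memory: 15 GB.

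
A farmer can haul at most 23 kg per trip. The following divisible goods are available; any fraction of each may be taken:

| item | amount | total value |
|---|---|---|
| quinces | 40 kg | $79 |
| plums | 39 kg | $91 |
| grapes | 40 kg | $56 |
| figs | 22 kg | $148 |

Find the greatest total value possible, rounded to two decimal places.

150.33

Take in order of value per unit:
- figs (148/22 per unit): all 22 → value 148, running total 148.00
- plums (91/39 per unit): 1 of 39 → value 1×91/39 = 2.3333, running total 150.33
Total 150.33.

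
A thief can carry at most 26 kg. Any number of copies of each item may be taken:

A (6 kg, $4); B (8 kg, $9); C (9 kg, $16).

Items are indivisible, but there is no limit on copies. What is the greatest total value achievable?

$41

Best value-per-unit is C at 16/9; filling with it alone gives 2×16 = 32.
Optimal mix: 1×B + 2×C → weight 26, value 41.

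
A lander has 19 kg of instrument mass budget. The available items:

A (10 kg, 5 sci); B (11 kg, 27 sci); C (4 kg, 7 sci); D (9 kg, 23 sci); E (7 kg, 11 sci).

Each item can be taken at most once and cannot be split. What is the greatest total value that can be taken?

38 sci

Check high-value combinations within 19 kg:
- B+E: mass 11+7=18, value 27+11=38
- B+C: mass 11+4=15, value 27+7=34
- D+E: mass 9+7=16, value 23+11=34
- C+D: mass 4+9=13, value 7+23=30
- A+D: mass 10+9=19, value 5+23=28
Best: 38 sci.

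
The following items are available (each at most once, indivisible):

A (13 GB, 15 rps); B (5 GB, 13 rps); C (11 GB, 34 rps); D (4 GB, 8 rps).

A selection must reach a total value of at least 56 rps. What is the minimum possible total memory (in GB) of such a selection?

28

Subsets with value ≥ 56, sorted by total memory:
- A+C+D: memory 28, value 57
- A+B+C: memory 29, value 62
Minimum memory: 28 GB.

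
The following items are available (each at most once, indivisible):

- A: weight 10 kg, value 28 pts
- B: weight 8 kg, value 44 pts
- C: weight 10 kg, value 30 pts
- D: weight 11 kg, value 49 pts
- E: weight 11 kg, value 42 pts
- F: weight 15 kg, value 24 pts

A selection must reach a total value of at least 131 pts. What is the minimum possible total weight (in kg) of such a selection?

30

Subsets with value ≥ 131, sorted by total weight:
- B+D+E: weight 30, value 135
- A+B+C+D: weight 39, value 151
- A+B+C+E: weight 39, value 144
- B+C+D+E: weight 40, value 165
Minimum weight: 30 kg.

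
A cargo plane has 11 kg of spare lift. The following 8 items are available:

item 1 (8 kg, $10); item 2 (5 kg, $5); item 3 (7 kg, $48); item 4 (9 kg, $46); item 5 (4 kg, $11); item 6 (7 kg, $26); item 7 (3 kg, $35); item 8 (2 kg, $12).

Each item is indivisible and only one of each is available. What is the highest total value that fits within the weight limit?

Check high-value combinations within 11 kg:
- item 3+item 7: weight 7+3=10, value 48+35=83
- item 6+item 7: weight 7+3=10, value 26+35=61
- item 3+item 8: weight 7+2=9, value 48+12=60
Best: $83.

$83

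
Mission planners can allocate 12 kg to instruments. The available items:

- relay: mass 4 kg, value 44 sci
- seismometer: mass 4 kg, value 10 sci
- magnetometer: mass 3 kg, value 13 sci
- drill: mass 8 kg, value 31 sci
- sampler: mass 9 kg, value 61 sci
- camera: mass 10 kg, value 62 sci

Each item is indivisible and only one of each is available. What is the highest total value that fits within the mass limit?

75 sci

This is a 0/1 knapsack; check combinations near the capacity.
- relay+drill: mass 4+8=12, value 44+31=75
- magnetometer+sampler: mass 3+9=12, value 13+61=74
- relay+seismometer+magnetometer: mass 4+4+3=11, value 44+10+13=67
- camera: mass 10, value 62
- sampler: mass 9, value 61
Best: 75 sci.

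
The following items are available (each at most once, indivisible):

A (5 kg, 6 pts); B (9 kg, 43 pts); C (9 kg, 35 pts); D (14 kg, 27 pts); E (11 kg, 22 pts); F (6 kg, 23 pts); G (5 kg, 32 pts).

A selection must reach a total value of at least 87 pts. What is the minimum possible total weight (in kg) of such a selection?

20

Subsets with value ≥ 87, sorted by total weight:
- B+F+G: weight 20, value 98
- C+F+G: weight 20, value 90
- B+C+G: weight 23, value 110
- B+C+F: weight 24, value 101
Minimum weight: 20 kg.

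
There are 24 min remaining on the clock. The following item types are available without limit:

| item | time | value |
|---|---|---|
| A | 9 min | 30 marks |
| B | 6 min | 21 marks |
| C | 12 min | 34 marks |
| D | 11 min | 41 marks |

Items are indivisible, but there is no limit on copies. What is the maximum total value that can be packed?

84 marks

Best value-per-unit is D at 41/11; filling with it alone gives 2×41 = 82.
Optimal mix: 4×B → time 24, value 84.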